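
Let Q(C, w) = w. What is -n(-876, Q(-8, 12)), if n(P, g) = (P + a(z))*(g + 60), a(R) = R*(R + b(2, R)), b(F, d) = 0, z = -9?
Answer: 57240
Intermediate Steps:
a(R) = R² (a(R) = R*(R + 0) = R*R = R²)
n(P, g) = (60 + g)*(81 + P) (n(P, g) = (P + (-9)²)*(g + 60) = (P + 81)*(60 + g) = (81 + P)*(60 + g) = (60 + g)*(81 + P))
-n(-876, Q(-8, 12)) = -(4860 + 60*(-876) + 81*12 - 876*12) = -(4860 - 52560 + 972 - 10512) = -1*(-57240) = 57240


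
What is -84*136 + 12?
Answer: -11412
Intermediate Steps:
-84*136 + 12 = -11424 + 12 = -11412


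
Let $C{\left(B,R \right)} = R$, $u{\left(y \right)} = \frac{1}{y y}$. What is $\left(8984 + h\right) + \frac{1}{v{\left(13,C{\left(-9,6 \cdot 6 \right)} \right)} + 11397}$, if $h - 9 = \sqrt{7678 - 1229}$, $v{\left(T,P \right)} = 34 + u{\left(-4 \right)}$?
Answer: $\frac{1644792737}{182897} + \sqrt{6449} \approx 9073.3$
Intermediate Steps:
$u{\left(y \right)} = \frac{1}{y^{2}}$
$v{\left(T,P \right)} = \frac{545}{16}$ ($v{\left(T,P \right)} = 34 + \frac{1}{16} = \frac{545}{16}$)
$h = 9 + \sqrt{6449}$ ($h = 9 + \sqrt{7678 - 1229} = 9 + \sqrt{6449} \approx 89.306$)
$\left(8984 + h\right) + \frac{1}{v{\left(13,C{\left(-9,6 \cdot 6 \right)} \right)} + 11397} = \left(8984 + \left(9 + \sqrt{6449}\right)\right) + \frac{1}{\frac{545}{16} + 11397} = \left(8993 + \sqrt{6449}\right) + \frac{1}{\frac{182897}{16}} = \left(8993 + \sqrt{6449}\right) + \frac{16}{182897} = \frac{1644792737}{182897} + \sqrt{6449}$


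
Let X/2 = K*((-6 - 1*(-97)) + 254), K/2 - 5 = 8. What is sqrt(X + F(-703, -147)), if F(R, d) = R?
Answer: sqrt(17237) ≈ 131.29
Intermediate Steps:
K = 26 (K = 10 + 2*8 = 10 + 16 = 26)
X = 17940 (X = 2*(26*((-6 - 1*(-97)) + 254)) = 2*(26*((-6 + 97) + 254)) = 2*(26*(91 + 254)) = 2*(26*345) = 2*8970 = 17940)
sqrt(X + F(-703, -147)) = sqrt(17940 - 703) = sqrt(17237)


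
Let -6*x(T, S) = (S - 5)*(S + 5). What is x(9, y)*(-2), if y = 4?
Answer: -3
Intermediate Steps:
x(T, S) = -(-5 + S)*(5 + S)/6 (x(T, S) = -(S - 5)*(S + 5)/6 = -(-5 + S)*(5 + S)/6)
x(9, y)*(-2) = (25/6 - ⅙*4²)*(-2) = (25/6 - ⅙*16)*(-2) = (25/6 - 8/3)*(-2) = (3/2)*(-2) = -3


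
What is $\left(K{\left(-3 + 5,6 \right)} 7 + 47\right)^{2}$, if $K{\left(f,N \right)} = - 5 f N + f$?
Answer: $128881$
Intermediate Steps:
$K{\left(f,N \right)} = f - 5 N f$ ($K{\left(f,N \right)} = - 5 N f + f = f - 5 N f$)
$\left(K{\left(-3 + 5,6 \right)} 7 + 47\right)^{2} = \left(\left(-3 + 5\right) \left(1 - 30\right) 7 + 47\right)^{2} = \left(2 \left(1 - 30\right) 7 + 47\right)^{2} = \left(2 \left(-29\right) 7 + 47\right)^{2} = \left(\left(-58\right) 7 + 47\right)^{2} = \left(-406 + 47\right)^{2} = \left(-359\right)^{2} = 128881$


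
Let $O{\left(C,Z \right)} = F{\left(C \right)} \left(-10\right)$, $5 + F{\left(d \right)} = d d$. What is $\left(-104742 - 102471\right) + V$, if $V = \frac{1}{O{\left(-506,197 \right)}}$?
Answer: $- \frac{530529516031}{2560310} \approx -2.0721 \cdot 10^{5}$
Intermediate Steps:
$F{\left(d \right)} = -5 + d^{2}$ ($F{\left(d \right)} = -5 + d d = -5 + d^{2}$)
$O{\left(C,Z \right)} = 50 - 10 C^{2}$ ($O{\left(C,Z \right)} = \left(-5 + C^{2}\right) \left(-10\right) = 50 - 10 C^{2}$)
$V = - \frac{1}{2560310}$ ($V = \frac{1}{50 - 10 \left(-506\right)^{2}} = \frac{1}{50 - 2560360} = \frac{1}{-2560310} = - \frac{1}{2560310} \approx -3.9058 \cdot 10^{-7}$)
$\left(-104742 - 102471\right) + V = \left(-104742 - 102471\right) - \frac{1}{2560310} = -207213 - \frac{1}{2560310} = - \frac{530529516031}{2560310}$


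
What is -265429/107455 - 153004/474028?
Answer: -35565455708/12734169685 ≈ -2.7929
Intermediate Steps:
-265429/107455 - 153004/474028 = -265429*1/107455 - 153004*1/474028 = -265429/107455 - 38251/118507 = -35565455708/12734169685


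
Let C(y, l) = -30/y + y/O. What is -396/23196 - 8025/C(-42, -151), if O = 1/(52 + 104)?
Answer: 107072928/88645447 ≈ 1.2079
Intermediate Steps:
O = 1/156 ≈ 0.0064103
C(y, l) = -30/y + 156*y (C(y, l) = -30/y + y/(1/156) = -30/y + y*156 = -30/y + 156*y)
-396/23196 - 8025/C(-42, -151) = -396/23196 - 8025/(-30/(-42) + 156*(-42)) = -396*1/23196 - 8025/(-30*(-1/42) - 6552) = -33/1933 - 8025/(5/7 - 6552) = -33/1933 - 8025/(-45859/7) = -33/1933 - 8025*(-7/45859) = -33/1933 + 56175/45859 = 107072928/88645447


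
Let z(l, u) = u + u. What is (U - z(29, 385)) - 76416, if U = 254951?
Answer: 177765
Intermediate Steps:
z(l, u) = 2*u
(U - z(29, 385)) - 76416 = (254951 - 2*385) - 76416 = (254951 - 1*770) - 76416 = (254951 - 770) - 76416 = 254181 - 76416 = 177765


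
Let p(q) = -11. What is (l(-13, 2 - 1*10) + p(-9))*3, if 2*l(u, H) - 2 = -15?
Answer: -105/2 ≈ -52.500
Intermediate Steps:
l(u, H) = -13/2 (l(u, H) = 1 + (1/2)*(-15) = 1 - 15/2 = -13/2)
(l(-13, 2 - 1*10) + p(-9))*3 = (-13/2 - 11)*3 = -35/2*3 = -105/2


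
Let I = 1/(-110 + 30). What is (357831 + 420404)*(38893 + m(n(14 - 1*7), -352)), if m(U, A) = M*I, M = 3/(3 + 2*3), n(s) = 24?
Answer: 1452858749393/48 ≈ 3.0268e+10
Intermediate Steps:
M = 1/3 (M = 3/(3 + 6) = 3/9 = 3*(1/9) = 1/3 ≈ 0.33333)
I = -1/80 (I = 1/(-80) = -1/80 ≈ -0.012500)
m(U, A) = -1/240 (m(U, A) = (1/3)*(-1/80) = -1/240)
(357831 + 420404)*(38893 + m(n(14 - 1*7), -352)) = (357831 + 420404)*(38893 - 1/240) = 778235*(9334319/240) = 1452858749393/48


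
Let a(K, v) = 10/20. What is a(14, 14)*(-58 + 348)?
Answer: 145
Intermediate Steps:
a(K, v) = 1/2 (a(K, v) = 10*(1/20) = 1/2)
a(14, 14)*(-58 + 348) = (-58 + 348)/2 = (1/2)*290 = 145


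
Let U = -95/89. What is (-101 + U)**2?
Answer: 82519056/7921 ≈ 10418.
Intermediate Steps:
U = -95/89 (U = -95*1/89 = -95/89 ≈ -1.0674)
(-101 + U)**2 = (-101 - 95/89)**2 = (-9084/89)**2 = 82519056/7921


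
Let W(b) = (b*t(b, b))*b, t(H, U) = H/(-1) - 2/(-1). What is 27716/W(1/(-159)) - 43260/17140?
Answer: 95477874961551/273383 ≈ 3.4925e+8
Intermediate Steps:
t(H, U) = 2 - H (t(H, U) = H*(-1) - 2*(-1) = -H + 2 = 2 - H)
W(b) = b²*(2 - b) (W(b) = (b*(2 - b))*b = b²*(2 - b))
27716/W(1/(-159)) - 43260/17140 = 27716/(((1/(-159))²*(2 - 1/(-159)))) - 43260/17140 = 27716/(((-1/159)²*(2 - 1*(-1/159)))) - 43260*1/17140 = 27716/(((2 + 1/159)/25281)) - 2163/857 = 27716/(((1/25281)*(319/159))) - 2163/857 = 27716/(319/4019679) - 2163/857 = 27716*(4019679/319) - 2163/857 = 111409423164/319 - 2163/857 = 95477874961551/273383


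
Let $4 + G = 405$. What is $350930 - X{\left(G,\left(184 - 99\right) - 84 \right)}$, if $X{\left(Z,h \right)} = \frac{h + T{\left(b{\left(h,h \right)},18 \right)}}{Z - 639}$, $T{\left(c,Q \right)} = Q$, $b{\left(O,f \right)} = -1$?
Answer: $\frac{83521359}{238} \approx 3.5093 \cdot 10^{5}$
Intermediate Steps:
$G = 401$ ($G = -4 + 405 = 401$)
$X{\left(Z,h \right)} = \frac{18 + h}{-639 + Z}$ ($X{\left(Z,h \right)} = \frac{h + 18}{Z - 639} = \frac{18 + h}{-639 + Z}$)
$350930 - X{\left(G,\left(184 - 99\right) - 84 \right)} = 350930 - \frac{18 + \left(\left(184 - 99\right) - 84\right)}{-639 + 401} = 350930 - \frac{18 + \left(85 - 84\right)}{-238} = 350930 - - \frac{18 + 1}{238} = 350930 - \left(- \frac{1}{238}\right) 19 = 350930 - - \frac{19}{238} = 350930 + \frac{19}{238} = \frac{83521359}{238}$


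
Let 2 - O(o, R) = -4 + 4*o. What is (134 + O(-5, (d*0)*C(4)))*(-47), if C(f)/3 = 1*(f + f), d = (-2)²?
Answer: -7520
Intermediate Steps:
d = 4
C(f) = 6*f (C(f) = 3*(1*(f + f)) = 3*(1*(2*f)) = 3*(2*f) = 6*f)
O(o, R) = 6 - 4*o (O(o, R) = 2 - (-4 + 4*o) = 2 + (4 - 4*o) = 6 - 4*o)
(134 + O(-5, (d*0)*C(4)))*(-47) = (134 + (6 - 4*(-5)))*(-47) = (134 + (6 + 20))*(-47) = (134 + 26)*(-47) = 160*(-47) = -7520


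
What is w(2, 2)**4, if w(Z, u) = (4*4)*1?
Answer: 65536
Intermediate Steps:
w(Z, u) = 16 (w(Z, u) = 16*1 = 16)
w(2, 2)**4 = 16**4 = 65536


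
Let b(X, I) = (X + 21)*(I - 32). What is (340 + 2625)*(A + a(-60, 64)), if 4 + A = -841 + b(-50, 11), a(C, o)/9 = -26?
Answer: -1393550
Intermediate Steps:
a(C, o) = -234 (a(C, o) = 9*(-26) = -234)
b(X, I) = (-32 + I)*(21 + X) (b(X, I) = (21 + X)*(-32 + I) = (-32 + I)*(21 + X))
A = -236 (A = -4 + (-841 + (-672 - 32*(-50) + 21*11 + 11*(-50))) = -4 + (-841 + (-672 + 1600 + 231 - 550)) = -4 + (-841 + 609) = -4 - 232 = -236)
(340 + 2625)*(A + a(-60, 64)) = (340 + 2625)*(-236 - 234) = 2965*(-470) = -1393550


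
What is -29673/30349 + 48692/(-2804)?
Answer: -390239150/21274649 ≈ -18.343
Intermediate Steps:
-29673/30349 + 48692/(-2804) = -29673*1/30349 + 48692*(-1/2804) = -29673/30349 - 12173/701 = -390239150/21274649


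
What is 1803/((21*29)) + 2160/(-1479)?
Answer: 5177/3451 ≈ 1.5001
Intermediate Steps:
1803/((21*29)) + 2160/(-1479) = 1803/609 + 2160*(-1/1479) = 1803*(1/609) - 720/493 = 601/203 - 720/493 = 5177/3451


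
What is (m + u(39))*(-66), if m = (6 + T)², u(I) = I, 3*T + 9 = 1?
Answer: -9922/3 ≈ -3307.3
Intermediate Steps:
T = -8/3 (T = -3 + (⅓)*1 = -3 + ⅓ = -8/3 ≈ -2.6667)
m = 100/9 (m = (6 - 8/3)² = (10/3)² = 100/9 ≈ 11.111)
(m + u(39))*(-66) = (100/9 + 39)*(-66) = (451/9)*(-66) = -9922/3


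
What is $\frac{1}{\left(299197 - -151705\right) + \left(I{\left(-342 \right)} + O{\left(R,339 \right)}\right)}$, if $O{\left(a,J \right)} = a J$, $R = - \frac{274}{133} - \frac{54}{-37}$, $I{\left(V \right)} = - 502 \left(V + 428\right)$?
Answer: $\frac{4921}{2005437246} \approx 2.4538 \cdot 10^{-6}$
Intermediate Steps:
$I{\left(V \right)} = -214856 - 502 V$ ($I{\left(V \right)} = - 502 \left(428 + V\right) = -214856 - 502 V$)
$R = - \frac{2956}{4921}$ ($R = \left(-274\right) \frac{1}{133} - - \frac{54}{37} = - \frac{274}{133} + \frac{54}{37} = - \frac{2956}{4921} \approx -0.60069$)
$O{\left(a,J \right)} = J a$
$\frac{1}{\left(299197 - -151705\right) + \left(I{\left(-342 \right)} + O{\left(R,339 \right)}\right)} = \frac{1}{\left(299197 - -151705\right) + \left(\left(-214856 - -171684\right) + 339 \left(- \frac{2956}{4921}\right)\right)} = \frac{1}{\left(299197 + 151705\right) + \left(\left(-214856 + 171684\right) - \frac{1002084}{4921}\right)} = \frac{1}{450902 - \frac{213451496}{4921}} = \frac{1}{\frac{2005437246}{4921}} = \frac{4921}{2005437246}$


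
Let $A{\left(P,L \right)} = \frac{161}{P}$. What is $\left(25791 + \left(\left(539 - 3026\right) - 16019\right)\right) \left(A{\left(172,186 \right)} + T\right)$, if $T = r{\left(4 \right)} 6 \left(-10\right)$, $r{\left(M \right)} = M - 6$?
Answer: $\frac{151535285}{172} \approx 8.8102 \cdot 10^{5}$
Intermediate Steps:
$r{\left(M \right)} = -6 + M$ ($r{\left(M \right)} = M - 6 = -6 + M$)
$T = 120$ ($T = \left(-6 + 4\right) 6 \left(-10\right) = \left(-2\right) 6 \left(-10\right) = \left(-12\right) \left(-10\right) = 120$)
$\left(25791 + \left(\left(539 - 3026\right) - 16019\right)\right) \left(A{\left(172,186 \right)} + T\right) = \left(25791 + \left(\left(539 - 3026\right) - 16019\right)\right) \left(\frac{161}{172} + 120\right) = \left(25791 - 18506\right) \left(161 \cdot \frac{1}{172} + 120\right) = \left(25791 - 18506\right) \left(\frac{161}{172} + 120\right) = 7285 \cdot \frac{20801}{172} = \frac{151535285}{172}$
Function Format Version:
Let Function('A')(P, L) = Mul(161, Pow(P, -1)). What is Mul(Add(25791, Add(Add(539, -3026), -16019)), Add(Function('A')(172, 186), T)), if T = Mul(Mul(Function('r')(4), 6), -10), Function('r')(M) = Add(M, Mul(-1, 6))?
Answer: Rational(151535285, 172) ≈ 8.8102e+5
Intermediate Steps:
Function('r')(M) = Add(-6, M) (Function('r')(M) = Add(M, -6) = Add(-6, M))
T = 120 (T = Mul(Mul(Add(-6, 4), 6), -10) = Mul(Mul(-2, 6), -10) = Mul(-12, -10) = 120)
Mul(Add(25791, Add(Add(539, -3026), -16019)), Add(Function('A')(172, 186), T)) = Mul(Add(25791, Add(Add(539, -3026), -16019)), Add(Mul(161, Pow(172, -1)), 120)) = Mul(Add(25791, Add(-2487, -16019)), Add(Mul(161, Rational(1, 172)), 120)) = Mul(Add(25791, -18506), Add(Rational(161, 172), 120)) = Mul(7285, Rational(20801, 172)) = Rational(151535285, 172)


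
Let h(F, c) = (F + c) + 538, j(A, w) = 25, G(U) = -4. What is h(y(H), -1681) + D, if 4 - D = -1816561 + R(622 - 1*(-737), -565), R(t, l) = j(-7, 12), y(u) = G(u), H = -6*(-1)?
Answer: 1815393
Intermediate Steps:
H = 6
y(u) = -4
R(t, l) = 25
h(F, c) = 538 + F + c
D = 1816540 (D = 4 - (-1816561 + 25) = 4 - 1*(-1816536) = 4 + 1816536 = 1816540)
h(y(H), -1681) + D = (538 - 4 - 1681) + 1816540 = -1147 + 1816540 = 1815393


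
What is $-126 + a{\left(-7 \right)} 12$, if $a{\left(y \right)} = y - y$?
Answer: $-126$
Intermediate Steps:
$a{\left(y \right)} = 0$
$-126 + a{\left(-7 \right)} 12 = -126 + 0 \cdot 12 = -126 + 0 = -126$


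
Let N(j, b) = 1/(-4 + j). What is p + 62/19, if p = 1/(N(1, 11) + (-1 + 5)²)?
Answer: 2971/893 ≈ 3.3270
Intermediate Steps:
p = 3/47 (p = 1/(1/(-4 + 1) + (-1 + 5)²) = 1/(1/(-3) + 4²) = 1/(-⅓ + 16) = 1/(47/3) = 3/47 ≈ 0.063830)
p + 62/19 = 3/47 + 62/19 = 2971/893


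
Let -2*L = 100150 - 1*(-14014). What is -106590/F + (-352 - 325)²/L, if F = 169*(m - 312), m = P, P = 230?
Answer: -133576451/395521178 ≈ -0.33772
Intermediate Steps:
L = -57082 (L = -(100150 - 1*(-14014))/2 = -(100150 + 14014)/2 = -½*114164 = -57082)
m = 230
F = -13858 (F = 169*(230 - 312) = 169*(-82) = -13858)
-106590/F + (-352 - 325)²/L = -106590/(-13858) + (-352 - 325)²/(-57082) = -106590*(-1/13858) + (-677)²*(-1/57082) = 53295/6929 + 458329*(-1/57082) = 53295/6929 - 458329/57082 = -133576451/395521178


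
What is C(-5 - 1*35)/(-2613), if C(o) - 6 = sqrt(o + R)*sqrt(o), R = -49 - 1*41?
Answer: -2/871 + 20*sqrt(13)/2613 ≈ 0.025301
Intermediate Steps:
R = -90 (R = -49 - 41 = -90)
C(o) = 6 + sqrt(o)*sqrt(-90 + o) (C(o) = 6 + sqrt(o - 90)*sqrt(o) = 6 + sqrt(-90 + o)*sqrt(o) = 6 + sqrt(o)*sqrt(-90 + o))
C(-5 - 1*35)/(-2613) = (6 + sqrt(-5 - 1*35)*sqrt(-90 + (-5 - 1*35)))/(-2613) = (6 + sqrt(-5 - 35)*sqrt(-90 + (-5 - 35)))*(-1/2613) = (6 + sqrt(-40)*sqrt(-90 - 40))*(-1/2613) = (6 + (2*I*sqrt(10))*sqrt(-130))*(-1/2613) = (6 + (2*I*sqrt(10))*(I*sqrt(130)))*(-1/2613) = (6 - 20*sqrt(13))*(-1/2613) = -2/871 + 20*sqrt(13)/2613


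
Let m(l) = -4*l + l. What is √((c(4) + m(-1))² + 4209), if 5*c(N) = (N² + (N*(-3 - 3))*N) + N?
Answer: √108946/5 ≈ 66.014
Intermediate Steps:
c(N) = -N² + N/5 (c(N) = ((N² + (N*(-3 - 3))*N) + N)/5 = ((N² + (N*(-6))*N) + N)/5 = ((N² + (-6*N)*N) + N)/5 = ((N² - 6*N²) + N)/5 = (-5*N² + N)/5 = (N - 5*N²)/5 = -N² + N/5)
m(l) = -3*l
√((c(4) + m(-1))² + 4209) = √((4*(⅕ - 1*4) - 3*(-1))² + 4209) = √((4*(⅕ - 4) + 3)² + 4209) = √((4*(-19/5) + 3)² + 4209) = √((-76/5 + 3)² + 4209) = √((-61/5)² + 4209) = √(3721/25 + 4209) = √(108946/25) = √108946/5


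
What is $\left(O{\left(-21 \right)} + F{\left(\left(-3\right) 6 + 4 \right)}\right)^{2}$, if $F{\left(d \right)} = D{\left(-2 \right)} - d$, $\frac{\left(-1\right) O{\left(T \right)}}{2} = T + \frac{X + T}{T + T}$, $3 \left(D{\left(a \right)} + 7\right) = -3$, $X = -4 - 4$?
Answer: $\frac{958441}{441} \approx 2173.3$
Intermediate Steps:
$X = -8$ ($X = -4 - 4 = -8$)
$D{\left(a \right)} = -8$ ($D{\left(a \right)} = -7 + \frac{1}{3} \left(-3\right) = -7 - 1 = -8$)
$O{\left(T \right)} = - 2 T - \frac{-8 + T}{T}$ ($O{\left(T \right)} = - 2 \left(T + \frac{-8 + T}{T + T}\right) = - 2 \left(T + \frac{-8 + T}{2 T}\right) = - 2 T - \frac{-8 + T}{T}$)
$F{\left(d \right)} = -8 - d$
$\left(O{\left(-21 \right)} + F{\left(\left(-3\right) 6 + 4 \right)}\right)^{2} = \left(\left(-1 - -42 + \frac{8}{-21}\right) - \left(12 - 18\right)\right)^{2} = \left(\left(-1 + 42 + 8 \left(- \frac{1}{21}\right)\right) - -6\right)^{2} = \left(\left(-1 + 42 - \frac{8}{21}\right) - -6\right)^{2} = \left(\frac{853}{21} + \left(-8 + 14\right)\right)^{2} = \left(\frac{853}{21} + 6\right)^{2} = \left(\frac{979}{21}\right)^{2} = \frac{958441}{441}$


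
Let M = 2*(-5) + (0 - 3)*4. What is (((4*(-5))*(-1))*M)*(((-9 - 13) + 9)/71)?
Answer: 5720/71 ≈ 80.563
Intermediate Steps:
M = -22 (M = -10 - 3*4 = -10 - 12 = -22)
(((4*(-5))*(-1))*M)*(((-9 - 13) + 9)/71) = (((4*(-5))*(-1))*(-22))*(((-9 - 13) + 9)/71) = (-20*(-1)*(-22))*((-22 + 9)*(1/71)) = (20*(-22))*(-13*1/71) = -440*(-13/71) = 5720/71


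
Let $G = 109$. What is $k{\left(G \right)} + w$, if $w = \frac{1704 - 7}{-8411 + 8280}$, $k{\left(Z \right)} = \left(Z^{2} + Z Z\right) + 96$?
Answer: $\frac{3123701}{131} \approx 23845.0$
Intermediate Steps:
$k{\left(Z \right)} = 96 + 2 Z^{2}$ ($k{\left(Z \right)} = \left(Z^{2} + Z^{2}\right) + 96 = 2 Z^{2} + 96 = 96 + 2 Z^{2}$)
$w = - \frac{1697}{131}$ ($w = \frac{1697}{-131} = 1697 \left(- \frac{1}{131}\right) = - \frac{1697}{131} \approx -12.954$)
$k{\left(G \right)} + w = \left(96 + 2 \cdot 109^{2}\right) - \frac{1697}{131} = \left(96 + 2 \cdot 11881\right) - \frac{1697}{131} = \left(96 + 23762\right) - \frac{1697}{131} = 23858 - \frac{1697}{131} = \frac{3123701}{131}$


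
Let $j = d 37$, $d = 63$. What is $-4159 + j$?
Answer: $-1828$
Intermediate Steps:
$j = 2331$ ($j = 63 \cdot 37 = 2331$)
$-4159 + j = -4159 + 2331 = -1828$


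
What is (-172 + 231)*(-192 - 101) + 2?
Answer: -17285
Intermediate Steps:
(-172 + 231)*(-192 - 101) + 2 = 59*(-293) + 2 = -17287 + 2 = -17285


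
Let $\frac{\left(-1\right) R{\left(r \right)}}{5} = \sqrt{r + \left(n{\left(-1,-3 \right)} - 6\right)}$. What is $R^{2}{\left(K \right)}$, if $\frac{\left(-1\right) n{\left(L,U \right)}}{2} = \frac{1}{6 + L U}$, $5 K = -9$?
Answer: $- \frac{1805}{9} \approx -200.56$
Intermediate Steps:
$K = - \frac{9}{5}$ ($K = \frac{1}{5} \left(-9\right) = - \frac{9}{5} \approx -1.8$)
$n{\left(L,U \right)} = - \frac{2}{6 + L U}$
$R{\left(r \right)} = - 5 \sqrt{- \frac{56}{9} + r}$ ($R{\left(r \right)} = - 5 \sqrt{r - \left(6 + \frac{2}{6 - -3}\right)} = - 5 \sqrt{r - \left(6 + \frac{2}{6 + 3}\right)} = - 5 \sqrt{r - \left(6 + \frac{2}{9}\right)} = - 5 \sqrt{r - \frac{56}{9}} = - 5 \sqrt{- \frac{56}{9} + r}$)
$R^{2}{\left(K \right)} = \left(- \frac{5 \sqrt{-56 + 9 \left(- \frac{9}{5}\right)}}{3}\right)^{2} = \left(- \frac{5 \sqrt{-56 - \frac{81}{5}}}{3}\right)^{2} = \left(- \frac{5 \sqrt{- \frac{361}{5}}}{3}\right)^{2} = \left(- \frac{5 \frac{19 i \sqrt{5}}{5}}{3}\right)^{2} = \left(- \frac{19 i \sqrt{5}}{3}\right)^{2} = - \frac{1805}{9}$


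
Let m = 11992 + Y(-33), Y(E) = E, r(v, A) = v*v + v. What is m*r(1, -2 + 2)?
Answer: 23918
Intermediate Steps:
r(v, A) = v + v**2 (r(v, A) = v**2 + v = v + v**2)
m = 11959 (m = 11992 - 33 = 11959)
m*r(1, -2 + 2) = 11959*(1*(1 + 1)) = 11959*(1*2) = 11959*2 = 23918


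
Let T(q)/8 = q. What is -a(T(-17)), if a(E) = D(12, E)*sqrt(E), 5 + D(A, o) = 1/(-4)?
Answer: 21*I*sqrt(34)/2 ≈ 61.225*I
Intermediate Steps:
D(A, o) = -21/4 (D(A, o) = -5 + 1/(-4) = -5 - 1/4 = -21/4)
T(q) = 8*q
a(E) = -21*sqrt(E)/4
-a(T(-17)) = -(-21)*sqrt(8*(-17))/4 = -(-21)*sqrt(-136)/4 = -(-21)*2*I*sqrt(34)/4 = -(-21)*I*sqrt(34)/2 = 21*I*sqrt(34)/2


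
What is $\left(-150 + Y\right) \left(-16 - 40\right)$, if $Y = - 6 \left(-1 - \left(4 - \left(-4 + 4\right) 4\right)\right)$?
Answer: $6720$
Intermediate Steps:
$Y = 30$ ($Y = - 6 \left(-1 + \left(-4 + 0 \cdot 4\right)\right) = - 6 \left(-1 + \left(-4 + 0\right)\right) = - 6 \left(-1 - 4\right) = \left(-6\right) \left(-5\right) = 30$)
$\left(-150 + Y\right) \left(-16 - 40\right) = \left(-150 + 30\right) \left(-16 - 40\right) = - 120 \left(-16 - 40\right) = \left(-120\right) \left(-56\right) = 6720$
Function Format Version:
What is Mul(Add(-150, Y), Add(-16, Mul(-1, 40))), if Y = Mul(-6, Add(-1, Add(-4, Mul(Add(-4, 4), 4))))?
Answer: 6720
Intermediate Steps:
Y = 30 (Y = Mul(-6, Add(-1, Add(-4, Mul(0, 4)))) = Mul(-6, Add(-1, Add(-4, 0))) = Mul(-6, Add(-1, -4)) = Mul(-6, -5) = 30)
Mul(Add(-150, Y), Add(-16, Mul(-1, 40))) = Mul(Add(-150, 30), Add(-16, Mul(-1, 40))) = Mul(-120, Add(-16, -40)) = Mul(-120, -56) = 6720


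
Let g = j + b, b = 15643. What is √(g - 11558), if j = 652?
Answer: √4737 ≈ 68.826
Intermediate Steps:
g = 16295 (g = 652 + 15643 = 16295)
√(g - 11558) = √(16295 - 11558) = √4737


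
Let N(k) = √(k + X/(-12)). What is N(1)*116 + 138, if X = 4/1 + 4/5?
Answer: 138 + 116*√15/5 ≈ 227.85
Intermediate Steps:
X = 24/5 (X = 4*1 + 4*(⅕) = 4 + ⅘ = 24/5 ≈ 4.8000)
N(k) = √(-⅖ + k) (N(k) = √(k + (24/5)/(-12)) = √(k + (24/5)*(-1/12)) = √(k - ⅖) = √(-⅖ + k))
N(1)*116 + 138 = (√(-10 + 25*1)/5)*116 + 138 = (√(-10 + 25)/5)*116 + 138 = (√15/5)*116 + 138 = 116*√15/5 + 138 = 138 + 116*√15/5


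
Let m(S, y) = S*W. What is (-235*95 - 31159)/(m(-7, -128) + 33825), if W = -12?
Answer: -17828/11303 ≈ -1.5773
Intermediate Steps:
m(S, y) = -12*S (m(S, y) = S*(-12) = -12*S)
(-235*95 - 31159)/(m(-7, -128) + 33825) = (-235*95 - 31159)/(-12*(-7) + 33825) = (-22325 - 31159)/(84 + 33825) = -53484/33909 = -53484*1/33909 = -17828/11303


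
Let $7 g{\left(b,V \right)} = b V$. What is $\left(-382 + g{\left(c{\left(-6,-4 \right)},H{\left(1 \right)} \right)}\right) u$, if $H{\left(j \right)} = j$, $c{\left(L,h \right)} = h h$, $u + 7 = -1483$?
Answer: $\frac{3960420}{7} \approx 5.6577 \cdot 10^{5}$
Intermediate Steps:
$u = -1490$ ($u = -7 - 1483 = -1490$)
$c{\left(L,h \right)} = h^{2}$
$g{\left(b,V \right)} = \frac{V b}{7}$ ($g{\left(b,V \right)} = \frac{b V}{7} = \frac{V b}{7}$)
$\left(-382 + g{\left(c{\left(-6,-4 \right)},H{\left(1 \right)} \right)}\right) u = \left(-382 + \frac{1}{7} \cdot 1 \left(-4\right)^{2}\right) \left(-1490\right) = \left(-382 + \frac{1}{7} \cdot 1 \cdot 16\right) \left(-1490\right) = \left(-382 + \frac{16}{7}\right) \left(-1490\right) = \left(- \frac{2658}{7}\right) \left(-1490\right) = \frac{3960420}{7}$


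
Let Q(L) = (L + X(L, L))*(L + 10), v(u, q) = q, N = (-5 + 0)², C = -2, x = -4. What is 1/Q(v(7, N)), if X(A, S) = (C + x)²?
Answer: 1/2135 ≈ 0.00046838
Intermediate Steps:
N = 25 (N = (-5)² = 25)
X(A, S) = 36 (X(A, S) = (-2 - 4)² = (-6)² = 36)
Q(L) = (10 + L)*(36 + L) (Q(L) = (L + 36)*(L + 10) = (36 + L)*(10 + L) = (10 + L)*(36 + L))
1/Q(v(7, N)) = 1/(360 + 25² + 46*25) = 1/(360 + 625 + 1150) = 1/2135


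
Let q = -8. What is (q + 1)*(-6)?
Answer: 42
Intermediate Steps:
(q + 1)*(-6) = (-8 + 1)*(-6) = -7*(-6) = 42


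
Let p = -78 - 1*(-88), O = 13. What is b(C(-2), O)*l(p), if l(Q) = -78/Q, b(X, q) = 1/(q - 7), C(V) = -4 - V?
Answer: -13/10 ≈ -1.3000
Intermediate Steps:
b(X, q) = 1/(-7 + q)
p = 10 (p = -78 + 88 = 10)
b(C(-2), O)*l(p) = (-78/10)/(-7 + 13) = (-78*⅒)/6 = (⅙)*(-39/5) = -13/10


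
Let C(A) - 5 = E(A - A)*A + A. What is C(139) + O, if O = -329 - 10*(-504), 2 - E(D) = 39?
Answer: -288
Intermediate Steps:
E(D) = -37 (E(D) = 2 - 1*39 = 2 - 39 = -37)
C(A) = 5 - 36*A (C(A) = 5 + (-37*A + A) = 5 - 36*A)
O = 4711 (O = -329 + 5040 = 4711)
C(139) + O = (5 - 36*139) + 4711 = (5 - 5004) + 4711 = -4999 + 4711 = -288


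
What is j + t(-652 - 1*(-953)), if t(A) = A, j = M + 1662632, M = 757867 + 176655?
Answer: 2597455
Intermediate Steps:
M = 934522
j = 2597154 (j = 934522 + 1662632 = 2597154)
j + t(-652 - 1*(-953)) = 2597154 + (-652 - 1*(-953)) = 2597154 + (-652 + 953) = 2597154 + 301 = 2597455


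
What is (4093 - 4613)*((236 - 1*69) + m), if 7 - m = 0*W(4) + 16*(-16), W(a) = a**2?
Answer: -223600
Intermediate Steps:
m = 263 (m = 7 - (0*4**2 + 16*(-16)) = 7 - (0*16 - 256) = 7 - (0 - 256) = 7 - 1*(-256) = 7 + 256 = 263)
(4093 - 4613)*((236 - 1*69) + m) = (4093 - 4613)*((236 - 1*69) + 263) = -520*((236 - 69) + 263) = -520*(167 + 263) = -520*430 = -223600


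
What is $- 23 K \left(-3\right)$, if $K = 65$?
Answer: $4485$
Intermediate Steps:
$- 23 K \left(-3\right) = \left(-23\right) 65 \left(-3\right) = \left(-1495\right) \left(-3\right) = 4485$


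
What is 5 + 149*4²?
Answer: 2389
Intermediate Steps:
5 + 149*4² = 5 + 149*16 = 5 + 2384 = 2389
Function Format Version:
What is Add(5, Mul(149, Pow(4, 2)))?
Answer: 2389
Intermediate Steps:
Add(5, Mul(149, Pow(4, 2))) = Add(5, Mul(149, 16)) = Add(5, 2384) = 2389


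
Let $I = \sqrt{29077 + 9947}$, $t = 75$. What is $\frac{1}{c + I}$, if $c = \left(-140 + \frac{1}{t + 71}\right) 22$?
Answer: $- \frac{1823613}{5593346705} - \frac{21316 \sqrt{271}}{16780040115} \approx -0.00034694$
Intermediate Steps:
$I = 12 \sqrt{271}$ ($I = \sqrt{39024} = 12 \sqrt{271} \approx 197.54$)
$c = - \frac{224829}{73}$ ($c = \left(-140 + \frac{1}{75 + 71}\right) 22 = \left(-140 + \frac{1}{146}\right) 22 = \left(- \frac{20439}{146}\right) 22 = - \frac{224829}{73} \approx -3079.8$)
$\frac{1}{c + I} = \frac{1}{- \frac{224829}{73} + 12 \sqrt{271}}$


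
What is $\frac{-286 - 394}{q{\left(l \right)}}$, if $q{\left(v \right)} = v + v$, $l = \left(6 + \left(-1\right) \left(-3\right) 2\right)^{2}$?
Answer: $- \frac{85}{36} \approx -2.3611$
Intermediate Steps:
$l = 144$ ($l = \left(6 + 3 \cdot 2\right)^{2} = \left(6 + 6\right)^{2} = 12^{2} = 144$)
$q{\left(v \right)} = 2 v$
$\frac{-286 - 394}{q{\left(l \right)}} = \frac{-286 - 394}{2 \cdot 144} = \frac{-286 - 394}{288} = \left(-680\right) \frac{1}{288} = - \frac{85}{36}$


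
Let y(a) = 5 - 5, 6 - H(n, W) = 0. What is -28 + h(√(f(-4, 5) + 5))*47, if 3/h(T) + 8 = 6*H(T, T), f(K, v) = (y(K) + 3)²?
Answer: -643/28 ≈ -22.964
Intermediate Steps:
H(n, W) = 6 (H(n, W) = 6 - 1*0 = 6 + 0 = 6)
y(a) = 0
f(K, v) = 9 (f(K, v) = (0 + 3)² = 3² = 9)
h(T) = 3/28 (h(T) = 3/(-8 + 6*6) = 3/(-8 + 36) = 3/28)
-28 + h(√(f(-4, 5) + 5))*47 = -28 + (3/28)*47 = -28 + 141/28 = -643/28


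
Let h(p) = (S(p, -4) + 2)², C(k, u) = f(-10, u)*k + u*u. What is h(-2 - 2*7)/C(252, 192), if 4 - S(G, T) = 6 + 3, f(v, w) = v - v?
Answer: 1/4096 ≈ 0.00024414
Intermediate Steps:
f(v, w) = 0
S(G, T) = -5 (S(G, T) = 4 - (6 + 3) = 4 - 1*9 = 4 - 9 = -5)
C(k, u) = u² (C(k, u) = 0*k + u*u = 0 + u² = u²)
h(p) = 9 (h(p) = (-5 + 2)² = (-3)² = 9)
h(-2 - 2*7)/C(252, 192) = 9/(192²) = 9/36864 = 9*(1/36864) = 1/4096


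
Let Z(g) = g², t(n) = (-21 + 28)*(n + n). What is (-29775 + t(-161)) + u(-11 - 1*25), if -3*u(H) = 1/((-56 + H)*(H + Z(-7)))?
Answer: -114920051/3588 ≈ -32029.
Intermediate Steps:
t(n) = 14*n (t(n) = 7*(2*n) = 14*n)
u(H) = -1/(3*(-56 + H)*(49 + H)) (u(H) = -1/((-56 + H)*(H + (-7)²))/3 = -1/((-56 + H)*(H + 49))/3 = -1/((-56 + H)*(49 + H))/3 = -1/(3*(-56 + H)*(49 + H)))
(-29775 + t(-161)) + u(-11 - 1*25) = (-29775 + 14*(-161)) + 1/(8232 - 3*(-11 - 1*25)² + 21*(-11 - 1*25)) = (-29775 - 2254) + 1/(8232 - 3*(-11 - 25)² + 21*(-11 - 25)) = -32029 + 1/(8232 - 3*(-36)² + 21*(-36)) = -32029 + 1/(8232 - 3*1296 - 756) = -32029 + 1/(8232 - 3888 - 756) = -32029 + 1/3588 = -114920051/3588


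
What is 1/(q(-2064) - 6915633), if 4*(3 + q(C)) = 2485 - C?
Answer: -4/27657995 ≈ -1.4462e-7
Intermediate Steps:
q(C) = 2473/4 - C/4 (q(C) = -3 + (2485 - C)/4 = -3 + (2485/4 - C/4) = 2473/4 - C/4)
1/(q(-2064) - 6915633) = 1/((2473/4 - ¼*(-2064)) - 6915633) = 1/((2473/4 + 516) - 6915633) = 1/(4537/4 - 6915633) = 1/(-27657995/4) = -4/27657995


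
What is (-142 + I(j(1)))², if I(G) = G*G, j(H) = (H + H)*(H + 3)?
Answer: 6084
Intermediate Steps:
j(H) = 2*H*(3 + H) (j(H) = (2*H)*(3 + H) = 2*H*(3 + H))
I(G) = G²
(-142 + I(j(1)))² = (-142 + (2*1*(3 + 1))²)² = (-142 + (2*1*4)²)² = (-142 + 8²)² = (-142 + 64)² = (-78)² = 6084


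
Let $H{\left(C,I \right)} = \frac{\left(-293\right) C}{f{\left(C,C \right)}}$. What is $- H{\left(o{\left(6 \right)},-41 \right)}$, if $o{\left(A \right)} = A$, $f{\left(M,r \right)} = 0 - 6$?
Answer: $-293$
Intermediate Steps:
$f{\left(M,r \right)} = -6$
$H{\left(C,I \right)} = \frac{293 C}{6}$ ($H{\left(C,I \right)} = \frac{\left(-293\right) C}{-6} = - 293 C \left(- \frac{1}{6}\right) = \frac{293 C}{6}$)
$- H{\left(o{\left(6 \right)},-41 \right)} = - \frac{293 \cdot 6}{6} = \left(-1\right) 293 = -293$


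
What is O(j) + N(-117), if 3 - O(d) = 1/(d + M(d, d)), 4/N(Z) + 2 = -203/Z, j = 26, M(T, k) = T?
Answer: -19531/1612 ≈ -12.116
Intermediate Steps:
N(Z) = 4/(-2 - 203/Z)
O(d) = 3 - 1/(2*d) (O(d) = 3 - 1/(d + d) = 3 - 1/(2*d))
O(j) + N(-117) = (3 - 1/2/26) - 4*(-117)/(203 + 2*(-117)) = (3 - 1/2*1/26) - 4*(-117)/(203 - 234) = (3 - 1/52) - 4*(-117)/(-31) = 155/52 - 4*(-117)*(-1/31) = 155/52 - 468/31 = -19531/1612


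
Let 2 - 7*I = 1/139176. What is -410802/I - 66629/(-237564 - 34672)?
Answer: -108953308042318325/75777162836 ≈ -1.4378e+6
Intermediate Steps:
I = 278351/974232 (I = 2/7 - ⅐/139176 = 2/7 - ⅐*1/139176 = 2/7 - 1/974232 = 278351/974232 ≈ 0.28571)
-410802/I - 66629/(-237564 - 34672) = -410802/278351/974232 - 66629/(-237564 - 34672) = -410802*974232/278351 - 66629/(-272236) = -400216454064/278351 - 66629*(-1/272236) = -400216454064/278351 + 66629/272236 = -108953308042318325/75777162836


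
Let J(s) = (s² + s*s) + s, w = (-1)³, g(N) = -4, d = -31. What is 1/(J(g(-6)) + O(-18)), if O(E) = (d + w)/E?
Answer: 9/268 ≈ 0.033582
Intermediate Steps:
w = -1
J(s) = s + 2*s² (J(s) = (s² + s²) + s = 2*s² + s = s + 2*s²)
O(E) = -32/E (O(E) = (-31 - 1)/E = -32/E)
1/(J(g(-6)) + O(-18)) = 1/(-4*(1 + 2*(-4)) - 32/(-18)) = 1/(-4*(1 - 8) - 32*(-1/18)) = 1/(-4*(-7) + 16/9) = 1/(28 + 16/9) = 1/(268/9) = 9/268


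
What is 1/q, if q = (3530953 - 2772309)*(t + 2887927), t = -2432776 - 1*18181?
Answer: 1/331504668680 ≈ 3.0165e-12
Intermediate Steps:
t = -2450957 (t = -2432776 - 18181 = -2450957)
q = 331504668680 (q = (3530953 - 2772309)*(-2450957 + 2887927) = 758644*436970 = 331504668680)
1/q = 1/331504668680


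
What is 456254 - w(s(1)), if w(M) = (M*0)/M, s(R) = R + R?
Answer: 456254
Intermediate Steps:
s(R) = 2*R
w(M) = 0 (w(M) = 0/M = 0)
456254 - w(s(1)) = 456254 - 1*0 = 456254 + 0 = 456254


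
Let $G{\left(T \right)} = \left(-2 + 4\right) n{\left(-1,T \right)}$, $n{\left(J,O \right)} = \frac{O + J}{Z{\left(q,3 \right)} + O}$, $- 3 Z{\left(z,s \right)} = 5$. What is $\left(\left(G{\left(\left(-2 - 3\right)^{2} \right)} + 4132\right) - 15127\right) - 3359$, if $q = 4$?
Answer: $- \frac{502318}{35} \approx -14352.0$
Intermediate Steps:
$Z{\left(z,s \right)} = - \frac{5}{3}$ ($Z{\left(z,s \right)} = \left(- \frac{1}{3}\right) 5 = - \frac{5}{3}$)
$n{\left(J,O \right)} = \frac{J + O}{- \frac{5}{3} + O}$ ($n{\left(J,O \right)} = \frac{O + J}{- \frac{5}{3} + O} = \frac{J + O}{- \frac{5}{3} + O}$)
$G{\left(T \right)} = \frac{6 \left(-1 + T\right)}{-5 + 3 T}$ ($G{\left(T \right)} = \left(-2 + 4\right) \frac{3 \left(-1 + T\right)}{-5 + 3 T} = 2 \frac{3 \left(-1 + T\right)}{-5 + 3 T} = \frac{6 \left(-1 + T\right)}{-5 + 3 T}$)
$\left(\left(G{\left(\left(-2 - 3\right)^{2} \right)} + 4132\right) - 15127\right) - 3359 = \left(\left(\frac{6 \left(-1 + \left(-2 - 3\right)^{2}\right)}{-5 + 3 \left(-2 - 3\right)^{2}} + 4132\right) - 15127\right) - 3359 = \left(\left(\frac{6 \left(-1 + \left(-5\right)^{2}\right)}{-5 + 3 \left(-5\right)^{2}} + 4132\right) - 15127\right) - 3359 = \left(\left(\frac{6 \left(-1 + 25\right)}{-5 + 3 \cdot 25} + 4132\right) - 15127\right) - 3359 = \left(\left(6 \frac{1}{-5 + 75} \cdot 24 + 4132\right) - 15127\right) - 3359 = \left(\left(6 \cdot \frac{1}{70} \cdot 24 + 4132\right) - 15127\right) - 3359 = \left(\left(\frac{72}{35} + 4132\right) - 15127\right) - 3359 = \left(\frac{144692}{35} - 15127\right) - 3359 = - \frac{384753}{35} - 3359 = - \frac{502318}{35}$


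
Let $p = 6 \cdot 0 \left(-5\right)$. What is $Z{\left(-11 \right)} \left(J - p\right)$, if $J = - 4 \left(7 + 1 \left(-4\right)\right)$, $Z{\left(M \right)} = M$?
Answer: $132$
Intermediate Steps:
$p = 0$ ($p = 0 \left(-5\right) = 0$)
$J = -12$ ($J = - 4 \left(7 - 4\right) = \left(-4\right) 3 = -12$)
$Z{\left(-11 \right)} \left(J - p\right) = - 11 \left(-12 - 0\right) = - 11 \left(-12 + 0\right) = \left(-11\right) \left(-12\right) = 132$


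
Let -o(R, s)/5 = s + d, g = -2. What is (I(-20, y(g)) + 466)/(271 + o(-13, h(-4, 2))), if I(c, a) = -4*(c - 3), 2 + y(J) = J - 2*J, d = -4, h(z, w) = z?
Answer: 558/311 ≈ 1.7942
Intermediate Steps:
y(J) = -2 - J (y(J) = -2 + (J - 2*J) = -2 - J)
I(c, a) = 12 - 4*c (I(c, a) = -4*(-3 + c) = 12 - 4*c)
o(R, s) = 20 - 5*s (o(R, s) = -5*(s - 4) = -5*(-4 + s) = 20 - 5*s)
(I(-20, y(g)) + 466)/(271 + o(-13, h(-4, 2))) = ((12 - 4*(-20)) + 466)/(271 + (20 - 5*(-4))) = ((12 + 80) + 466)/(271 + (20 + 20)) = (92 + 466)/(271 + 40) = 558/311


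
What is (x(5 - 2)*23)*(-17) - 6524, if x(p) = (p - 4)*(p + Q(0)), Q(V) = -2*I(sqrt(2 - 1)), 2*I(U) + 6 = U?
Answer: -3396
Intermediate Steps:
I(U) = -3 + U/2
Q(V) = 5 (Q(V) = -2*(-3 + sqrt(2 - 1)/2) = -2*(-3 + sqrt(1)/2) = -2*(-3 + (1/2)*1) = -2*(-3 + 1/2) = -2*(-5/2) = 5)
x(p) = (-4 + p)*(5 + p) (x(p) = (p - 4)*(p + 5) = (-4 + p)*(5 + p))
(x(5 - 2)*23)*(-17) - 6524 = ((-20 + (5 - 2) + (5 - 2)**2)*23)*(-17) - 6524 = ((-20 + 3 + 3**2)*23)*(-17) - 6524 = ((-20 + 3 + 9)*23)*(-17) - 6524 = -8*23*(-17) - 6524 = -184*(-17) - 6524 = 3128 - 6524 = -3396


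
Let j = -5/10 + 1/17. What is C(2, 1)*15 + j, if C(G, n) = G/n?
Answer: 1005/34 ≈ 29.559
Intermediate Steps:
j = -15/34 (j = -5*⅒ + 1*(1/17) = -½ + 1/17 = -15/34 ≈ -0.44118)
C(2, 1)*15 + j = (2/1)*15 - 15/34 = (2*1)*15 - 15/34 = 2*15 - 15/34 = 30 - 15/34 = 1005/34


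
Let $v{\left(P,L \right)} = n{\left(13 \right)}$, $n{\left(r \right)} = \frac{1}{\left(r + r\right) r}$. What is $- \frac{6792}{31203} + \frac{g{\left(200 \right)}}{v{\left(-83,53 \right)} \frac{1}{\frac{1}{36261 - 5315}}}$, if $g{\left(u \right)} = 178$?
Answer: $\frac{277852010}{160934673} \approx 1.7265$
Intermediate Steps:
$n{\left(r \right)} = \frac{1}{2 r^{2}}$ ($n{\left(r \right)} = \frac{1}{2 r r} = \frac{\frac{1}{2} \frac{1}{r}}{r} = \frac{1}{2 r^{2}}$)
$v{\left(P,L \right)} = \frac{1}{338}$ ($v{\left(P,L \right)} = \frac{1}{2 \cdot 169} = \frac{1}{2} \cdot \frac{1}{169} = \frac{1}{338}$)
$- \frac{6792}{31203} + \frac{g{\left(200 \right)}}{v{\left(-83,53 \right)} \frac{1}{\frac{1}{36261 - 5315}}} = - \frac{6792}{31203} + \frac{178}{\frac{1}{338} \frac{1}{\frac{1}{36261 - 5315}}} = \left(-6792\right) \frac{1}{31203} + \frac{178}{\frac{1}{338} \frac{1}{\frac{1}{30946}}} = - \frac{2264}{10401} + \frac{178}{\frac{1}{338} \frac{1}{\frac{1}{30946}}} = - \frac{2264}{10401} + \frac{178}{\frac{1}{338} \cdot 30946} = - \frac{2264}{10401} + \frac{178}{\frac{15473}{169}} = - \frac{2264}{10401} + 178 \cdot \frac{169}{15473} = - \frac{2264}{10401} + \frac{30082}{15473} = \frac{277852010}{160934673}$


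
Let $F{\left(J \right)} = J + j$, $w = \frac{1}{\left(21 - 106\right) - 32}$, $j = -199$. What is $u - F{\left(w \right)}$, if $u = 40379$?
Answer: $\frac{4747627}{117} \approx 40578.0$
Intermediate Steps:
$w = - \frac{1}{117}$ ($w = \frac{1}{\left(21 - 106\right) - 32} = \frac{1}{-85 - 32} = \frac{1}{-117} = - \frac{1}{117} \approx -0.008547$)
$F{\left(J \right)} = -199 + J$ ($F{\left(J \right)} = J - 199 = -199 + J$)
$u - F{\left(w \right)} = 40379 - \left(-199 - \frac{1}{117}\right) = 40379 - - \frac{23284}{117} = 40379 + \frac{23284}{117} = \frac{4747627}{117}$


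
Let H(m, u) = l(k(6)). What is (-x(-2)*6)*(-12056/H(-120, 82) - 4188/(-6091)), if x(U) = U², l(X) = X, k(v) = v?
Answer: 293631872/6091 ≈ 48208.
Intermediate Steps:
H(m, u) = 6
(-x(-2)*6)*(-12056/H(-120, 82) - 4188/(-6091)) = (-1*(-2)²*6)*(-12056/6 - 4188/(-6091)) = (-1*4*6)*(-12056*⅙ - 4188*(-1/6091)) = (-4*6)*(-6028/3 + 4188/6091) = -24*(-36703984/18273) = 293631872/6091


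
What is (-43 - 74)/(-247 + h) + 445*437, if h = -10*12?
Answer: 71368772/367 ≈ 1.9447e+5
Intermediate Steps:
h = -120
(-43 - 74)/(-247 + h) + 445*437 = (-43 - 74)/(-247 - 120) + 445*437 = -117/(-367) + 194465 = -117*(-1/367) + 194465 = 117/367 + 194465 = 71368772/367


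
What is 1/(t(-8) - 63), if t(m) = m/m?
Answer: -1/62 ≈ -0.016129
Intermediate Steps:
t(m) = 1
1/(t(-8) - 63) = 1/(1 - 63) = 1/(-62) = -1/62*1 = -1/62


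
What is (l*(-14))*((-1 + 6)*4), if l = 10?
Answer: -2800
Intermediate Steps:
(l*(-14))*((-1 + 6)*4) = (10*(-14))*((-1 + 6)*4) = -700*4 = -140*20 = -2800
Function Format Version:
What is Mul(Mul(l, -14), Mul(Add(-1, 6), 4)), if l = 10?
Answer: -2800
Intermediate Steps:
Mul(Mul(l, -14), Mul(Add(-1, 6), 4)) = Mul(Mul(10, -14), Mul(Add(-1, 6), 4)) = Mul(-140, Mul(5, 4)) = Mul(-140, 20) = -2800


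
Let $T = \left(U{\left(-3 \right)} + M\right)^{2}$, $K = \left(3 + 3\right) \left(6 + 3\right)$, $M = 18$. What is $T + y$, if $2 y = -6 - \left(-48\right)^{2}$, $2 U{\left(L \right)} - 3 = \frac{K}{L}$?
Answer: $- \frac{4179}{4} \approx -1044.8$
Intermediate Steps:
$K = 54$ ($K = 6 \cdot 9 = 54$)
$U{\left(L \right)} = \frac{3}{2} + \frac{27}{L}$ ($U{\left(L \right)} = \frac{3}{2} + \frac{54 \frac{1}{L}}{2} = \frac{3}{2} + \frac{27}{L}$)
$y = -1155$ ($y = \frac{-6 - \left(-48\right)^{2}}{2} = \frac{-6 - 2304}{2} = \frac{1}{2} \left(-2310\right) = -1155$)
$T = \frac{441}{4}$ ($T = \left(\left(\frac{3}{2} + \frac{27}{-3}\right) + 18\right)^{2} = \left(\left(\frac{3}{2} + 27 \left(- \frac{1}{3}\right)\right) + 18\right)^{2} = \left(\left(\frac{3}{2} - 9\right) + 18\right)^{2} = \left(- \frac{15}{2} + 18\right)^{2} = \left(\frac{21}{2}\right)^{2} = \frac{441}{4} \approx 110.25$)
$T + y = \frac{441}{4} - 1155 = - \frac{4179}{4}$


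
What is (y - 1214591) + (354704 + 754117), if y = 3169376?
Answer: 3063606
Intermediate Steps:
(y - 1214591) + (354704 + 754117) = (3169376 - 1214591) + (354704 + 754117) = 1954785 + 1108821 = 3063606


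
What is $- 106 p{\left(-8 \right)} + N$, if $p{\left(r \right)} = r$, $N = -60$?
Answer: $788$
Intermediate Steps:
$- 106 p{\left(-8 \right)} + N = \left(-106\right) \left(-8\right) - 60 = 848 - 60 = 788$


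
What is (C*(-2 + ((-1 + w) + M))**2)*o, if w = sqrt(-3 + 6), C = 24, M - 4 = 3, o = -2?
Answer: -912 - 384*sqrt(3) ≈ -1577.1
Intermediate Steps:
M = 7 (M = 4 + 3 = 7)
w = sqrt(3) ≈ 1.7320
(C*(-2 + ((-1 + w) + M))**2)*o = (24*(-2 + ((-1 + sqrt(3)) + 7))**2)*(-2) = (24*(-2 + (6 + sqrt(3)))**2)*(-2) = (24*(4 + sqrt(3))**2)*(-2) = -48*(4 + sqrt(3))**2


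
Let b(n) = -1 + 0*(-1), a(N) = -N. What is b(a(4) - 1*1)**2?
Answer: 1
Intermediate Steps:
b(n) = -1 (b(n) = -1 + 0 = -1)
b(a(4) - 1*1)**2 = (-1)**2 = 1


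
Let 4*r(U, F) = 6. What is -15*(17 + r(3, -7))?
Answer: -555/2 ≈ -277.50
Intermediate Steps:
r(U, F) = 3/2 (r(U, F) = (¼)*6 = 3/2)
-15*(17 + r(3, -7)) = -15*(17 + 3/2) = -15*37/2 = -555/2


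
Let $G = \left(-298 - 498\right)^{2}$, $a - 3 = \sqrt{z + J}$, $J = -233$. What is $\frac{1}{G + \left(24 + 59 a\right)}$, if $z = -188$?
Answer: $\frac{633817}{401725454990} - \frac{59 i \sqrt{421}}{401725454990} \approx 1.5777 \cdot 10^{-6} - 3.0134 \cdot 10^{-9} i$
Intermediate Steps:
$a = 3 + i \sqrt{421}$ ($a = 3 + \sqrt{-188 - 233} = 3 + \sqrt{-421} = 3 + i \sqrt{421} \approx 3.0 + 20.518 i$)
$G = 633616$ ($G = \left(-796\right)^{2} = 633616$)
$\frac{1}{G + \left(24 + 59 a\right)} = \frac{1}{633616 + \left(24 + 59 \left(3 + i \sqrt{421}\right)\right)} = \frac{1}{633616 + \left(24 + \left(177 + 59 i \sqrt{421}\right)\right)} = \frac{1}{633616 + \left(201 + 59 i \sqrt{421}\right)} = \frac{1}{633817 + 59 i \sqrt{421}}$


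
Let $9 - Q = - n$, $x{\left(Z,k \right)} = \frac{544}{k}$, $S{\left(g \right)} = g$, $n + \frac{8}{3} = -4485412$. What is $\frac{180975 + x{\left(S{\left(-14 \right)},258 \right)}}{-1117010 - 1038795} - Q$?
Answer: $\frac{1247386111910408}{278098845} \approx 4.4854 \cdot 10^{6}$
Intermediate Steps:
$n = - \frac{13456244}{3}$ ($n = - \frac{8}{3} - 4485412 = - \frac{13456244}{3} \approx -4.4854 \cdot 10^{6}$)
$Q = - \frac{13456217}{3}$ ($Q = 9 - \left(-1\right) \left(- \frac{13456244}{3}\right) = 9 - \frac{13456244}{3} = - \frac{13456217}{3} \approx -4.4854 \cdot 10^{6}$)
$\frac{180975 + x{\left(S{\left(-14 \right)},258 \right)}}{-1117010 - 1038795} - Q = \frac{180975 + \frac{544}{258}}{-1117010 - 1038795} - - \frac{13456217}{3} = \frac{180975 + 544 \cdot \frac{1}{258}}{-2155805} + \frac{13456217}{3} = \left(180975 + \frac{272}{129}\right) \left(- \frac{1}{2155805}\right) + \frac{13456217}{3} = \frac{23346047}{129} \left(- \frac{1}{2155805}\right) + \frac{13456217}{3} = - \frac{23346047}{278098845} + \frac{13456217}{3} = \frac{1247386111910408}{278098845}$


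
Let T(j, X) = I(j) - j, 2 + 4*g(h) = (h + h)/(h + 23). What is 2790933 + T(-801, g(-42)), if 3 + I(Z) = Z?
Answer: 2790930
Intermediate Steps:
I(Z) = -3 + Z
g(h) = -1/2 + h/(2*(23 + h)) (g(h) = -1/2 + ((h + h)/(h + 23))/4 = -1/2 + ((2*h)/(23 + h))/4 = -1/2 + (2*h/(23 + h))/4 = -1/2 + h/(2*(23 + h)))
T(j, X) = -3 (T(j, X) = (-3 + j) - j = -3)
2790933 + T(-801, g(-42)) = 2790933 - 3 = 2790930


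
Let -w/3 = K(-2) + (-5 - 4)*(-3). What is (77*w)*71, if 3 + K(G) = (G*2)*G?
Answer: -524832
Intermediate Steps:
K(G) = -3 + 2*G² (K(G) = -3 + (G*2)*G = -3 + (2*G)*G = -3 + 2*G²)
w = -96 (w = -3*((-3 + 2*(-2)²) + (-5 - 4)*(-3)) = -3*((-3 + 2*4) - 9*(-3)) = -3*((-3 + 8) + 27) = -3*(5 + 27) = -3*32 = -96)
(77*w)*71 = (77*(-96))*71 = -7392*71 = -524832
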